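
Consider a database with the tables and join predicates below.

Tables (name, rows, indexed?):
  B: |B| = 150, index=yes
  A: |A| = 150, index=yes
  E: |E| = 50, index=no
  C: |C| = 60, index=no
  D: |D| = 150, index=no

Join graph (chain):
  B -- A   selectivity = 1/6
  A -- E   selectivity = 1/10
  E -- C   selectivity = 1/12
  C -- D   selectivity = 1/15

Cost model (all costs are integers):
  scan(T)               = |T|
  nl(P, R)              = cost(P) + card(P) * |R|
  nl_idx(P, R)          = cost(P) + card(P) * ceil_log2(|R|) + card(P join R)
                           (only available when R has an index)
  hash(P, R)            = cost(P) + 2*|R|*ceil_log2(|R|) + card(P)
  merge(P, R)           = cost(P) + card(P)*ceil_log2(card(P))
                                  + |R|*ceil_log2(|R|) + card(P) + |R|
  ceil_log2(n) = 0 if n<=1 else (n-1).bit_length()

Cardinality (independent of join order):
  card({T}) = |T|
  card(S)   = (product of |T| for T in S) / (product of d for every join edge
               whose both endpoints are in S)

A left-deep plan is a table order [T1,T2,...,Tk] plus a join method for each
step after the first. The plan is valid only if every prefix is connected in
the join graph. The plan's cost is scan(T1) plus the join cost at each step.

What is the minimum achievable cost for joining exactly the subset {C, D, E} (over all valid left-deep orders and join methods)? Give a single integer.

2220

Selinger DP over subsets of {C,D,E}:
  {E}: scan cost=50, card=50
  {C}: scan cost=60, card=60
  {D}: scan cost=150, card=150
  {CE}: card=250; try (E,hash)→720, (C,hash)→820, (C,merge)→820, (E,merge)→830, (C,nl)→3050, (E,nl)→3060; best=720 via (E,hash)
  {CD}: card=600; try (C,hash)→1020, (D,merge)→1830, (C,merge)→1920, (D,hash)→2520, (D,nl)→9060, (C,nl)→9150; best=1020 via (C,hash)
  {CDE}: card=2500; try (E,hash)→2220, (D,hash)→3370, (D,merge)→4320, (E,merge)→7970, (E,nl)→31020, (D,nl)→38220; best=2220 via (E,hash)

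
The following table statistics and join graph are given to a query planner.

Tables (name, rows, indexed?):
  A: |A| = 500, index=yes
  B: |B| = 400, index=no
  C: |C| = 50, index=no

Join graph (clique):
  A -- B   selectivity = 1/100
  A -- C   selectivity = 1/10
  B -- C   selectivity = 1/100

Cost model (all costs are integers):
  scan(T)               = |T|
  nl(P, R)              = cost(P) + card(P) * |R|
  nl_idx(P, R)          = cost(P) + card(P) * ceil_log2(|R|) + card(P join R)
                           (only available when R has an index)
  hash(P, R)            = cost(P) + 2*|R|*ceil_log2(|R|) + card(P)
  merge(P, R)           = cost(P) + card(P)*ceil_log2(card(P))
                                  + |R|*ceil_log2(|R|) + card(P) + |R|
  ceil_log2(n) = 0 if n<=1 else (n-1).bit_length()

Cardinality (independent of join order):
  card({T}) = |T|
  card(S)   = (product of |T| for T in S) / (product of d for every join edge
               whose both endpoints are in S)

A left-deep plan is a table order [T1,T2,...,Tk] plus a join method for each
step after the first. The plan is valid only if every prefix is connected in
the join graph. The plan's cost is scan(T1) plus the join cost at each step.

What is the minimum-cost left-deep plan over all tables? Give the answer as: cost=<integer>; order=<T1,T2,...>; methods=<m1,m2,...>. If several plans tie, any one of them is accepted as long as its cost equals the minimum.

Selinger DP (subsets sized 1..n):
  {A}: scan cost=500, card=500
  {B}: scan cost=400, card=400
  {C}: scan cost=50, card=50
  {AB}: card=2000; try (A,nl_idx)→6000, (B,hash)→8200, (A,merge)→9400, (B,merge)→9500, (A,hash)→9800, (A,nl)→200400 …(+1); best=6000 via (A,nl_idx)
  {AC}: card=2500; try (C,hash)→1600, (A,nl_idx)→3000, (A,merge)→5400, (C,merge)→5850, (A,hash)→9100, (A,nl)→25050 …(+1); best=1600 via (C,hash)
  {BC}: card=200; try (C,hash)→1400, (B,merge)→4400, (C,merge)→4750, (B,hash)→7300, (B,nl)→20050, (C,nl)→20400; best=1400 via (C,hash)
  {ABC}: card=100; try (A,nl_idx)→3300, (A,merge)→8200, (C,hash)→8600, (A,hash)→10600, (B,hash)→11300, (C,merge)→30350 …(+4); best=3300 via (A,nl_idx)

cost=3300; order=B,C,A; methods=hash,nl_idx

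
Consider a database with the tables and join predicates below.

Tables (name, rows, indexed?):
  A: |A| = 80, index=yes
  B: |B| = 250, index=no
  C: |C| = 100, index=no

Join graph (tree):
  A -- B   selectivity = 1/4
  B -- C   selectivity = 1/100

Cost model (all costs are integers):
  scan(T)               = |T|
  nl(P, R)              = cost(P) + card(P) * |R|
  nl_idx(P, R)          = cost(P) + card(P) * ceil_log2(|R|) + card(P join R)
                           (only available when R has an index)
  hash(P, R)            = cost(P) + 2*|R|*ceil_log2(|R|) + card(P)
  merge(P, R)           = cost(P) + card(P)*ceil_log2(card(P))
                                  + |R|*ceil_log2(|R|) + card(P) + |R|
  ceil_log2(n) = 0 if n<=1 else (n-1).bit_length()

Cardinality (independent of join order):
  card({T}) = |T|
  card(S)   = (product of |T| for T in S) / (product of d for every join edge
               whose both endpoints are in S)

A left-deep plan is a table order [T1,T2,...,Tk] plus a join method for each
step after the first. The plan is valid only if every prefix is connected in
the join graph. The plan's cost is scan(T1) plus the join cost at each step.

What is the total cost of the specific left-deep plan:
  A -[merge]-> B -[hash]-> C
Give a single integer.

step 1: scan A: cost=80, card=80
step 2: join B via merge
    card(P join B) = 80*250/(4) = 5000
    cost = 80 + 80*7 + 250*8 + 80 + 250 = 2970
step 3: join C via hash
    card(P join C) = 5000*100/(100) = 5000
    cost = 2970 + 2*100*7 + 5000 = 9370

9370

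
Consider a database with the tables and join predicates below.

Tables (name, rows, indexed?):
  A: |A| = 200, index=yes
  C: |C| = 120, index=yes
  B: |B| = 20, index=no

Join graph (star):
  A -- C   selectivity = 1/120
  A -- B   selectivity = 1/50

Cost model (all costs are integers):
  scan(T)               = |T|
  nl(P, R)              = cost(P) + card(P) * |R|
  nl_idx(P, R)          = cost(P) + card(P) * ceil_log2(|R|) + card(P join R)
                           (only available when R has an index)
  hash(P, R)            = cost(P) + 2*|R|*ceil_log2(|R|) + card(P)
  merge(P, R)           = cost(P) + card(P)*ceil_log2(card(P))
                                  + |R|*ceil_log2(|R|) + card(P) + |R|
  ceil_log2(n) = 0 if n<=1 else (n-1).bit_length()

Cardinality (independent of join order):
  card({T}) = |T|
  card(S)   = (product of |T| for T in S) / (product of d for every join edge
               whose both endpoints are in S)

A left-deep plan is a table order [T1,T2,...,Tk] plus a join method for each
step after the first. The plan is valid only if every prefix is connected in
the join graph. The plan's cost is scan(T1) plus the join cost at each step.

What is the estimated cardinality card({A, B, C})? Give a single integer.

80

Tables in S: A(200), B(20), C(120)
Edges inside S: A-C(d=120), A-B(d=50)
numerator = 200 * 20 * 120 = 480000
denominator = 120 * 50 = 6000
card(S) = 480000 / 6000 = 80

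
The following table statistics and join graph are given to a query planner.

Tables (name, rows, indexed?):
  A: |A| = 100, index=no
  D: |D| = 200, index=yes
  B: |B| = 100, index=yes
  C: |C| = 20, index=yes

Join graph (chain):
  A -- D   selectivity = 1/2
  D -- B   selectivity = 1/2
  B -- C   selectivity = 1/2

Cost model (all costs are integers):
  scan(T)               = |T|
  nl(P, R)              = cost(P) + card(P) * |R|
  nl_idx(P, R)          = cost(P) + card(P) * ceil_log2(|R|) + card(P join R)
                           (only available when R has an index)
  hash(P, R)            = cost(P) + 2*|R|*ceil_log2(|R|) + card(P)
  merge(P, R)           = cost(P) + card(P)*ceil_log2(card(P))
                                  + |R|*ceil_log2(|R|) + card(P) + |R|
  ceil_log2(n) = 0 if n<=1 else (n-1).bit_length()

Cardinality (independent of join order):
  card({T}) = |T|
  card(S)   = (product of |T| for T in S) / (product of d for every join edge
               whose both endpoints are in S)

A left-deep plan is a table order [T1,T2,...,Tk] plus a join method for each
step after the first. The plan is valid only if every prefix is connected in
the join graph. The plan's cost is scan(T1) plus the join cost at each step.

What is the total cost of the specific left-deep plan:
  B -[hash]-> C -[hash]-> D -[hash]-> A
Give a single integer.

106000

step 1: scan B: cost=100, card=100
step 2: join C via hash
    card(P join C) = 100*20/(2) = 1000
    cost = 100 + 2*20*5 + 100 = 400
step 3: join D via hash
    card(P join D) = 1000*200/(2) = 100000
    cost = 400 + 2*200*8 + 1000 = 4600
step 4: join A via hash
    card(P join A) = 100000*100/(2) = 5000000
    cost = 4600 + 2*100*7 + 100000 = 106000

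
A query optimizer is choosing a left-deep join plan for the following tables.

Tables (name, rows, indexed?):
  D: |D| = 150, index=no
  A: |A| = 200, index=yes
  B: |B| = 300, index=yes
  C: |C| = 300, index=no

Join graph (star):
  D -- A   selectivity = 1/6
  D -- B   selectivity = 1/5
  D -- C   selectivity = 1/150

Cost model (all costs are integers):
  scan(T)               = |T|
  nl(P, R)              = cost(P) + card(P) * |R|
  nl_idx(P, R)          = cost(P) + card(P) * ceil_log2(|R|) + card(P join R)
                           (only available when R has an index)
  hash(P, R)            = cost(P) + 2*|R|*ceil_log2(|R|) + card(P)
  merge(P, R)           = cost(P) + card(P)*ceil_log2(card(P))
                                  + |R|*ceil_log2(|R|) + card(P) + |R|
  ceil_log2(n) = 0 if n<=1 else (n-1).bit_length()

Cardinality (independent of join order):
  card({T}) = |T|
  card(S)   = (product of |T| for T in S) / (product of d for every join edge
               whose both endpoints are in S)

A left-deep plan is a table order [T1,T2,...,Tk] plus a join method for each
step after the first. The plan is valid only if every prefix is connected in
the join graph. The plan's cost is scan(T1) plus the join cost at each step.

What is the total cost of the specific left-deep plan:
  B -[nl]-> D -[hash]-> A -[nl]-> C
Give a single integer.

step 1: scan B: cost=300, card=300
step 2: join D via nl
    card(P join D) = 300*150/(5) = 9000
    cost = 300 + 300*150 = 45300
step 3: join A via hash
    card(P join A) = 9000*200/(6) = 300000
    cost = 45300 + 2*200*8 + 9000 = 57500
step 4: join C via nl
    card(P join C) = 300000*300/(150) = 600000
    cost = 57500 + 300000*300 = 90057500

90057500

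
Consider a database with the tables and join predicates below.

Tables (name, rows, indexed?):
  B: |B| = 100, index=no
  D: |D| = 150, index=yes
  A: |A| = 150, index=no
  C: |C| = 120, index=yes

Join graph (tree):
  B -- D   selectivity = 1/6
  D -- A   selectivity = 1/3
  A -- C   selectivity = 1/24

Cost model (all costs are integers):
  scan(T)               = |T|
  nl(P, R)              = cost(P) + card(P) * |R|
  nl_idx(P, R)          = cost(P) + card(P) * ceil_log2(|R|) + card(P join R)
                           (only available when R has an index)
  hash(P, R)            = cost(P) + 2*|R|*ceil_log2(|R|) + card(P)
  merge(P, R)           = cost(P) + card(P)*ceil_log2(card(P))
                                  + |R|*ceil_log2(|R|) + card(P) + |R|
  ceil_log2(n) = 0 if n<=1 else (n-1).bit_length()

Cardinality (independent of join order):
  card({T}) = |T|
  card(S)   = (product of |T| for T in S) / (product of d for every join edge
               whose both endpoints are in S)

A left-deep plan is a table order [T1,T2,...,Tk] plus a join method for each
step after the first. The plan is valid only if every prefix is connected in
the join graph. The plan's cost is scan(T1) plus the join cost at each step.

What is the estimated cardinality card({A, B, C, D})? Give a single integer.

625000

Tables in S: A(150), B(100), C(120), D(150)
Edges inside S: B-D(d=6), D-A(d=3), A-C(d=24)
numerator = 150 * 100 * 120 * 150 = 270000000
denominator = 6 * 3 * 24 = 432
card(S) = 270000000 / 432 = 625000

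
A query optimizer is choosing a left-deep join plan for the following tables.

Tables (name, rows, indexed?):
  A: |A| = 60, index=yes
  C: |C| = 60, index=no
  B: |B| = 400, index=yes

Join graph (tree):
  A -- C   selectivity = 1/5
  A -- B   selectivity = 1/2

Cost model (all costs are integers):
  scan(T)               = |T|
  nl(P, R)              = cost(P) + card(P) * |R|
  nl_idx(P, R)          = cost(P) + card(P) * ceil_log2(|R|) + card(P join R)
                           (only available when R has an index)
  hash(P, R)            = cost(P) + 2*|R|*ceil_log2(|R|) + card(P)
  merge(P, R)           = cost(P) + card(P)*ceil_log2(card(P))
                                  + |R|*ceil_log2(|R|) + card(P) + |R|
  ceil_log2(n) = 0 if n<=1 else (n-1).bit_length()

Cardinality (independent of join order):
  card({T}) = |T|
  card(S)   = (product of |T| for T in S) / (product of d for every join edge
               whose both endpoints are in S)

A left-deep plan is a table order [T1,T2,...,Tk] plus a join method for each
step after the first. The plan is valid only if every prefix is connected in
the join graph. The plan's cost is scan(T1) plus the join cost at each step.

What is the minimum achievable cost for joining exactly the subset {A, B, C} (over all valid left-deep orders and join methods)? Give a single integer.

Selinger DP over subsets of {A,B,C}:
  {A}: scan cost=60, card=60
  {C}: scan cost=60, card=60
  {B}: scan cost=400, card=400
  {AC}: card=720; try (C,hash)→840, (A,hash)→840, (C,merge)→900, (A,merge)→900, (A,nl_idx)→1140, (C,nl)→3660 …(+1); best=840 via (C,hash)
  {AB}: card=12000; try (A,hash)→1520, (B,merge)→4480, (A,merge)→4820, (B,hash)→7320, (B,nl_idx)→12600, (A,nl_idx)→14800 …(+2); best=1520 via (A,hash)
  {ABC}: card=144000; try (B,hash)→8760, (B,merge)→12760, (C,hash)→14240, (B,nl_idx)→151320, (C,merge)→181940, (B,nl)→288840 …(+1); best=8760 via (B,hash)

8760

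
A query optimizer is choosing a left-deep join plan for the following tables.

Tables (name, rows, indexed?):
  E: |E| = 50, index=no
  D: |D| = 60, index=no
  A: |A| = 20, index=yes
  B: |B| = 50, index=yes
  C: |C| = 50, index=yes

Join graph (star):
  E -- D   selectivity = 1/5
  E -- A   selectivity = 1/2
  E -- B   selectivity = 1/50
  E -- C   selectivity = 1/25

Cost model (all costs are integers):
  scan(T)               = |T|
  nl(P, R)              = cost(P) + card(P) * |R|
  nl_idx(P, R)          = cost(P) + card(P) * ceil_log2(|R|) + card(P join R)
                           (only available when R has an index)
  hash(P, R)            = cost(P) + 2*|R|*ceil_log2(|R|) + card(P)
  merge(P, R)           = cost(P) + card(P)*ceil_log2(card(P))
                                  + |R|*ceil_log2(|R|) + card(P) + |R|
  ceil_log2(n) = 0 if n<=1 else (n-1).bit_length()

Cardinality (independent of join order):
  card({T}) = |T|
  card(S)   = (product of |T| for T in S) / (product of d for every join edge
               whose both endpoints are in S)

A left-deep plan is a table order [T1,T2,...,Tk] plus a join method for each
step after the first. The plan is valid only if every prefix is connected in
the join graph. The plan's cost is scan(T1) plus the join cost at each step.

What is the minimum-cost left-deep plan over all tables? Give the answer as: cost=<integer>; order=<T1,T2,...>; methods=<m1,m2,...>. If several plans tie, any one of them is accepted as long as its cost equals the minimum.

cost=2820; order=E,B,C,A,D; methods=nl_idx,nl_idx,hash,hash

Selinger DP (subsets sized 1..n):
  {E}: scan cost=50, card=50
  {D}: scan cost=60, card=60
  {A}: scan cost=20, card=20
  {B}: scan cost=50, card=50
  {C}: scan cost=50, card=50
  {DE}: card=600; try (E,hash)→720, (D,hash)→820, (D,merge)→820, (E,merge)→830, (D,nl)→3050, (E,nl)→3060; best=720 via (E,hash)
  {AE}: card=500; try (A,hash)→300, (E,merge)→490, (A,merge)→520, (E,hash)→640, (A,nl_idx)→800, (E,nl)→1020 …(+1); best=300 via (A,hash)
  {BE}: card=50; try (B,nl_idx)→400, (E,hash)→700, (B,hash)→700, (E,merge)→750, (B,merge)→750, (E,nl)→2550 …(+1); best=400 via (B,nl_idx)
  {CE}: card=100; try (C,nl_idx)→450, (E,hash)→700, (C,hash)→700, (E,merge)→750, (C,merge)→750, (E,nl)→2550 …(+1); best=450 via (C,nl_idx)
  {ADE}: card=6000; try (D,hash)→1520, (A,hash)→1520, (D,merge)→5720, (A,merge)→7440, (A,nl_idx)→9720, (A,nl)→12720 …(+1); best=1520 via (D,hash)
  {BDE}: card=600; try (D,hash)→1170, (D,merge)→1170, (B,hash)→1920, (D,nl)→3400, (B,nl_idx)→4920, (B,merge)→7670 …(+1); best=1170 via (D,hash)
  {CDE}: card=1200; try (D,hash)→1270, (D,merge)→1670, (C,hash)→1920, (C,nl_idx)→5520, (D,nl)→6450, (C,merge)→7670 …(+1); best=1270 via (D,hash)
  {ABE}: card=500; try (A,hash)→650, (A,merge)→870, (A,nl_idx)→1150, (B,hash)→1400, (A,nl)→1400, (B,nl_idx)→3800 …(+2); best=650 via (A,hash)
  {ACE}: card=1000; try (A,hash)→750, (A,merge)→1370, (C,hash)→1400, (A,nl_idx)→1950, (A,nl)→2450, (C,nl_idx)→4300 …(+2); best=750 via (A,hash)
  {BCE}: card=100; try (C,nl_idx)→800, (C,hash)→1050, (C,merge)→1100, (B,hash)→1150, (B,nl_idx)→1150, (B,merge)→1600 …(+2); best=800 via (C,nl_idx)
  {ABDE}: card=6000; try (D,hash)→1870, (A,hash)→1970, (D,merge)→6070, (A,merge)→7890, (B,hash)→8120, (A,nl_idx)→10170 …(+5); best=1870 via (D,hash)
  {ACDE}: card=12000; try (D,hash)→2470, (A,hash)→2670, (C,hash)→8120, (D,merge)→12170, (A,merge)→15790, (A,nl_idx)→19270 …(+5); best=2470 via (D,hash)
  {BCDE}: card=1200; try (D,hash)→1620, (D,merge)→2020, (C,hash)→2370, (B,hash)→3070, (C,nl_idx)→5970, (D,nl)→6800 …(+5); best=1620 via (D,hash)
  {ABCE}: card=1000; try (A,hash)→1100, (A,merge)→1720, (C,hash)→1750, (A,nl_idx)→2300, (B,hash)→2350, (A,nl)→2800 …(+6); best=1100 via (A,hash)
  {ABCDE}: card=12000; try (D,hash)→2820, (A,hash)→3020, (C,hash)→8470, (D,merge)→12520, (B,hash)→15070, (A,merge)→16140 …(+9); best=2820 via (D,hash)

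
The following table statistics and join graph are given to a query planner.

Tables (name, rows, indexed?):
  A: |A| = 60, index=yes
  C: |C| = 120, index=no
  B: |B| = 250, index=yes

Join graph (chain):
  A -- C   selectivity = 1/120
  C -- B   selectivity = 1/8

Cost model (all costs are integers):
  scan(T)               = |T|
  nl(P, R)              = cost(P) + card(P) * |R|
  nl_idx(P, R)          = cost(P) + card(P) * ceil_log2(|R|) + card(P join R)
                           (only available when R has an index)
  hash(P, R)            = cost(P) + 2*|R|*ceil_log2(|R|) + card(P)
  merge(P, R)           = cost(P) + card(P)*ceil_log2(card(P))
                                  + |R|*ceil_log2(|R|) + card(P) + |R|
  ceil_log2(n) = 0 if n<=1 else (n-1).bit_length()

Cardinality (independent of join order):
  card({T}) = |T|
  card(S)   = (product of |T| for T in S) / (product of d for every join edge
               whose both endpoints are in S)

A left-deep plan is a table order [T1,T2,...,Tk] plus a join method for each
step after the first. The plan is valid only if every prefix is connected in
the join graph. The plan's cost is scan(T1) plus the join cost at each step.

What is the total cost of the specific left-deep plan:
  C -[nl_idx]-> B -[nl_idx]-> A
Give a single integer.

step 1: scan C: cost=120, card=120
step 2: join B via nl_idx
    card(P join B) = 120*250/(8) = 3750
    cost = 120 + 120*8 + 3750 = 4830
step 3: join A via nl_idx
    card(P join A) = 3750*60/(120) = 1875
    cost = 4830 + 3750*6 + 1875 = 29205

29205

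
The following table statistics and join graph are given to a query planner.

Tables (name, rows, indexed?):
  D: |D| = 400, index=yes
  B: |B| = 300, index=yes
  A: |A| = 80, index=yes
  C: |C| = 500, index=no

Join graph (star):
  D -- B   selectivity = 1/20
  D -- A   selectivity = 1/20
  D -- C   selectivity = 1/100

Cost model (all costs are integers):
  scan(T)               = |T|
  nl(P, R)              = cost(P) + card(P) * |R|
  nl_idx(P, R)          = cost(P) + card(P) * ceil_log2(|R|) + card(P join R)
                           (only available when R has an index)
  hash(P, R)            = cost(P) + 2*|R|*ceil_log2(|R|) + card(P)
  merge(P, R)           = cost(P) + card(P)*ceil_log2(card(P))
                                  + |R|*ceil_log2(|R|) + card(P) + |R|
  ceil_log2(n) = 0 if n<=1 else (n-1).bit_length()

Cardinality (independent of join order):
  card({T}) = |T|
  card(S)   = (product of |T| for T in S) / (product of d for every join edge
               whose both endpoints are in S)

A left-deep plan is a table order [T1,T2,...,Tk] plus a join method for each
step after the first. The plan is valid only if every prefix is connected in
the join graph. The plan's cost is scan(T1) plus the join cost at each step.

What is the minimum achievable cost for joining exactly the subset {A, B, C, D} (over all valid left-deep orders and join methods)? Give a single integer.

Selinger DP over subsets of {A,B,C,D}:
  {D}: scan cost=400, card=400
  {B}: scan cost=300, card=300
  {A}: scan cost=80, card=80
  {C}: scan cost=500, card=500
  {BD}: card=6000; try (B,hash)→6200, (D,merge)→7300, (B,merge)→7400, (D,hash)→7800, (D,nl_idx)→9000, (B,nl_idx)→10000 …(+2); best=6200 via (B,hash)
  {AD}: card=1600; try (A,hash)→1920, (D,nl_idx)→2400, (D,merge)→4720, (A,nl_idx)→4800, (A,merge)→5040, (D,hash)→7360 …(+2); best=1920 via (A,hash)
  {CD}: card=2000; try (D,nl_idx)→7000, (D,hash)→8200, (C,merge)→9400, (D,merge)→9500, (C,hash)→9800, (C,nl)→200400 …(+1); best=7000 via (D,nl_idx)
  {ABD}: card=24000; try (B,hash)→8920, (A,hash)→13320, (B,merge)→24120, (B,nl_idx)→40320, (A,nl_idx)→72200, (A,merge)→90840 …(+2); best=8920 via (B,hash)
  {BCD}: card=30000; try (B,hash)→14400, (C,hash)→21200, (B,merge)→34000, (B,nl_idx)→55000, (C,merge)→95200, (B,nl)→607000 …(+1); best=14400 via (B,hash)
  {ACD}: card=8000; try (A,hash)→10120, (C,hash)→12520, (C,merge)→26120, (A,nl_idx)→29000, (A,merge)→31640, (A,nl)→167000 …(+1); best=10120 via (A,hash)
  {ABCD}: card=120000; try (B,hash)→23520, (C,hash)→41920, (A,hash)→45520, (B,merge)→125120, (B,nl_idx)→202120, (A,nl_idx)→344400 …(+5); best=23520 via (B,hash)

23520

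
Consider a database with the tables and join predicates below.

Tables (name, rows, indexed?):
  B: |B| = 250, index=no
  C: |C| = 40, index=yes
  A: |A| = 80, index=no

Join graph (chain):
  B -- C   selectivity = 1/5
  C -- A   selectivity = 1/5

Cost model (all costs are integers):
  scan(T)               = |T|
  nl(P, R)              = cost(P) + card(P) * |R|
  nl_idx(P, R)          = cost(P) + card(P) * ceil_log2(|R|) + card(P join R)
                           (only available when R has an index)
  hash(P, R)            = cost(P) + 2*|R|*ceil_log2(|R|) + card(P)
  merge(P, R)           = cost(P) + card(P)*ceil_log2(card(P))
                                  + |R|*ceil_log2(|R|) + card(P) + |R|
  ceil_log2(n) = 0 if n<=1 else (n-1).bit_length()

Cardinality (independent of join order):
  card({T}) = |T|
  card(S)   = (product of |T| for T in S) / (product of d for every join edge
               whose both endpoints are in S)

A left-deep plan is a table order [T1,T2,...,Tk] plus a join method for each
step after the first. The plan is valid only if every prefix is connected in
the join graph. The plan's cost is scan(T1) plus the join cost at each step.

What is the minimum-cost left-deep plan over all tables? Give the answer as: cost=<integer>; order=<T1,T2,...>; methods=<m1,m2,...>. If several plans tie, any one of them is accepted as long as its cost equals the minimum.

cost=4100; order=B,C,A; methods=hash,hash

Selinger DP (subsets sized 1..n):
  {B}: scan cost=250, card=250
  {C}: scan cost=40, card=40
  {A}: scan cost=80, card=80
  {BC}: card=2000; try (C,hash)→980, (B,merge)→2570, (C,merge)→2780, (C,nl_idx)→3750, (B,hash)→4080, (B,nl)→10040 …(+1); best=980 via (C,hash)
  {AC}: card=640; try (C,hash)→640, (A,merge)→960, (C,merge)→1000, (C,nl_idx)→1200, (A,hash)→1200, (A,nl)→3240 …(+1); best=640 via (C,hash)
  {ABC}: card=32000; try (A,hash)→4100, (B,hash)→5280, (B,merge)→9930, (A,merge)→25620, (B,nl)→160640, (A,nl)→160980; best=4100 via (A,hash)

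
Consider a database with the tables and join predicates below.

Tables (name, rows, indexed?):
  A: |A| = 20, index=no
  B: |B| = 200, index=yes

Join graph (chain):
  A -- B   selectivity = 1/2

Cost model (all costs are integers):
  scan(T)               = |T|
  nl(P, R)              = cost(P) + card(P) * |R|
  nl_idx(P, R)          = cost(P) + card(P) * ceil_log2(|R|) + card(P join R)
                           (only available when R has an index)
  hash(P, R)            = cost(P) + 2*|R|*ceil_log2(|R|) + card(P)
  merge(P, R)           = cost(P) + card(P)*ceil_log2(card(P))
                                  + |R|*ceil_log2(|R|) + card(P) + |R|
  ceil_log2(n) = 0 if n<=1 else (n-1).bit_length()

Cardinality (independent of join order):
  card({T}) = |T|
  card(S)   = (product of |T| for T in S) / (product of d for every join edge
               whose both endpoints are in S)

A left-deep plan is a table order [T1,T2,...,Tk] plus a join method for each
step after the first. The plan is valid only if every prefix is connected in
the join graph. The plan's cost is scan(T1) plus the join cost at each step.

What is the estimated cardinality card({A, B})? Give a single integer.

2000

Tables in S: A(20), B(200)
Edges inside S: A-B(d=2)
numerator = 20 * 200 = 4000
denominator = 2 = 2
card(S) = 4000 / 2 = 2000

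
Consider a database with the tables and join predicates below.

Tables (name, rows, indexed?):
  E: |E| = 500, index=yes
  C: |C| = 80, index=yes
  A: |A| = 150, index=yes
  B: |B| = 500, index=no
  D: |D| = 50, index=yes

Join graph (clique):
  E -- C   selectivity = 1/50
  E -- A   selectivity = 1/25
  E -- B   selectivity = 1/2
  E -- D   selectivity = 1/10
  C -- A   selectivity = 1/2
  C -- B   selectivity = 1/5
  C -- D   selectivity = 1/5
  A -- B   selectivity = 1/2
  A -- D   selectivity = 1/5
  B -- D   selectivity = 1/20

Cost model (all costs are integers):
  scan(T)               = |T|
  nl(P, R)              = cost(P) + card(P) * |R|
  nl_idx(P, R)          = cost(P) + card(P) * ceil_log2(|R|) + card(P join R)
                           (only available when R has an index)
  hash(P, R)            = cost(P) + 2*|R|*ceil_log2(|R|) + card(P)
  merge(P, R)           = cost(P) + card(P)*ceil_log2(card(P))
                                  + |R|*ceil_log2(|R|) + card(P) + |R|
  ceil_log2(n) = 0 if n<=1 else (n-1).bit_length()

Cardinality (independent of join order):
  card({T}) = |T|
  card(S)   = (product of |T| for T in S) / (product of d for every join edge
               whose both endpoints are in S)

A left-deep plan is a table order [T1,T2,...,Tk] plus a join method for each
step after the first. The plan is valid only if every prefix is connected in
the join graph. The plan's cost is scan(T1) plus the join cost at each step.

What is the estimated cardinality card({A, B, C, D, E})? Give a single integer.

Tables in S: A(150), B(500), C(80), D(50), E(500)
Edges inside S: E-C(d=50), E-A(d=25), E-B(d=2), E-D(d=10), C-A(d=2), C-B(d=5), C-D(d=5), A-B(d=2), A-D(d=5), B-D(d=20)
numerator = 150 * 500 * 80 * 50 * 500 = 150000000000
denominator = 50 * 25 * 2 * 10 * 2 * 5 * 5 * 2 * 5 * 20 = 250000000
card(S) = 150000000000 / 250000000 = 600

600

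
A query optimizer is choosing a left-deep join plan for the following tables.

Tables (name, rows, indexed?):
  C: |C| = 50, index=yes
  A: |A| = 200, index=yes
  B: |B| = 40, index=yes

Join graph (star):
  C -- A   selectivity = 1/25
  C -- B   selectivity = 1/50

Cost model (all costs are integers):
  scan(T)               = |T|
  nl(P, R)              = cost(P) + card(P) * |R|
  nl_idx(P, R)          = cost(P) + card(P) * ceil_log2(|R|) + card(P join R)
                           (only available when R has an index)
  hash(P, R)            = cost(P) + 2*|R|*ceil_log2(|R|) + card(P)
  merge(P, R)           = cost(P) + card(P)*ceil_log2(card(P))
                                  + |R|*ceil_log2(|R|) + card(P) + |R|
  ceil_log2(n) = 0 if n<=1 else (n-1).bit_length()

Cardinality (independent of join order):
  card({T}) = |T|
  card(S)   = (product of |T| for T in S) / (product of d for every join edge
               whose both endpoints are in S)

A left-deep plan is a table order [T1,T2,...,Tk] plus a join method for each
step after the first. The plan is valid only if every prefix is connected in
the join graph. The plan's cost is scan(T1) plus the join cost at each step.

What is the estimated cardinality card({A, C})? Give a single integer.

400

Tables in S: A(200), C(50)
Edges inside S: C-A(d=25)
numerator = 200 * 50 = 10000
denominator = 25 = 25
card(S) = 10000 / 25 = 400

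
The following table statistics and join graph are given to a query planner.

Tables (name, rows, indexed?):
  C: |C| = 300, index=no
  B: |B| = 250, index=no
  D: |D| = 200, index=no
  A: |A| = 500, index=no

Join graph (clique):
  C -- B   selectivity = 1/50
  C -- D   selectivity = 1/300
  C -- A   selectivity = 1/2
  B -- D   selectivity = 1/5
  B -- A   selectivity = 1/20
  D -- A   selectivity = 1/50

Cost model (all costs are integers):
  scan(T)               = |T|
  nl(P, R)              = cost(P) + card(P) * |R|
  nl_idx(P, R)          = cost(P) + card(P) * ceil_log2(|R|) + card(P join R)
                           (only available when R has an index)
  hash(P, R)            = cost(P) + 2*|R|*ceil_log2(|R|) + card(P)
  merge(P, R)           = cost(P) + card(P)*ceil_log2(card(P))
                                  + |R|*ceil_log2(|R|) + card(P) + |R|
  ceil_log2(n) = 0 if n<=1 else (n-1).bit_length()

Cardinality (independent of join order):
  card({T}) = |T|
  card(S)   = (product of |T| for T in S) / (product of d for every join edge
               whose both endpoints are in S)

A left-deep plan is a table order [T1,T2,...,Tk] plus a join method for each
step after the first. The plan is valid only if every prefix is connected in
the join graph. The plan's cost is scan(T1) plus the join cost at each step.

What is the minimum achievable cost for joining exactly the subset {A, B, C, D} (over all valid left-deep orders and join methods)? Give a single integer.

Selinger DP over subsets of {A,B,C,D}:
  {C}: scan cost=300, card=300
  {B}: scan cost=250, card=250
  {D}: scan cost=200, card=200
  {A}: scan cost=500, card=500
  {BC}: card=1500; try (B,hash)→4600, (C,merge)→5500, (B,merge)→5550, (C,hash)→5900, (C,nl)→75250, (B,nl)→75300; best=4600 via (B,hash)
  {CD}: card=200; try (D,hash)→3800, (C,merge)→5000, (D,merge)→5100, (C,hash)→5800, (C,nl)→60200, (D,nl)→60300; best=3800 via (D,hash)
  {AC}: card=75000; try (C,hash)→6400, (A,merge)→8300, (C,merge)→8500, (A,hash)→9600, (A,nl)→150300, (C,nl)→150500; best=6400 via (C,hash)
  {BD}: card=10000; try (D,hash)→3700, (B,merge)→4250, (D,merge)→4300, (B,hash)→4400, (B,nl)→50200, (D,nl)→50250; best=3700 via (D,hash)
  {AB}: card=6250; try (B,hash)→5000, (A,merge)→7500, (B,merge)→7750, (A,hash)→9500, (A,nl)→125250, (B,nl)→125500; best=5000 via (B,hash)
  {AD}: card=2000; try (D,hash)→4200, (A,merge)→7000, (D,merge)→7300, (A,hash)→9400, (A,nl)→100200, (D,nl)→100500; best=4200 via (D,hash)
  {BCD}: card=200; try (B,merge)→7850, (B,hash)→8000, (D,hash)→9300, (C,hash)→19100, (D,merge)→24400, (B,nl)→53800 …(+3); best=7850 via (B,merge)
  {ABC}: card=18750; try (A,hash)→15100, (C,hash)→16650, (A,merge)→27600, (B,hash)→85400, (C,merge)→95500, (A,nl)→754600 …(+3); best=15100 via (A,hash)
  {ACD}: card=1000; try (A,merge)→10600, (C,hash)→11600, (A,hash)→13000, (C,merge)→31200, (D,hash)→84600, (A,nl)→103800 …(+3); best=10600 via (A,merge)
  {ABD}: card=5000; try (B,hash)→10200, (D,hash)→14450, (A,hash)→22700, (B,merge)→30450, (D,merge)→94300, (A,merge)→158700 …(+3); best=10200 via (B,hash)
  {ABCD}: card=50; try (A,merge)→14650, (B,hash)→15600, (A,hash)→17050, (C,hash)→20600, (B,merge)→23850, (D,hash)→37050 …(+6); best=14650 via (A,merge)

14650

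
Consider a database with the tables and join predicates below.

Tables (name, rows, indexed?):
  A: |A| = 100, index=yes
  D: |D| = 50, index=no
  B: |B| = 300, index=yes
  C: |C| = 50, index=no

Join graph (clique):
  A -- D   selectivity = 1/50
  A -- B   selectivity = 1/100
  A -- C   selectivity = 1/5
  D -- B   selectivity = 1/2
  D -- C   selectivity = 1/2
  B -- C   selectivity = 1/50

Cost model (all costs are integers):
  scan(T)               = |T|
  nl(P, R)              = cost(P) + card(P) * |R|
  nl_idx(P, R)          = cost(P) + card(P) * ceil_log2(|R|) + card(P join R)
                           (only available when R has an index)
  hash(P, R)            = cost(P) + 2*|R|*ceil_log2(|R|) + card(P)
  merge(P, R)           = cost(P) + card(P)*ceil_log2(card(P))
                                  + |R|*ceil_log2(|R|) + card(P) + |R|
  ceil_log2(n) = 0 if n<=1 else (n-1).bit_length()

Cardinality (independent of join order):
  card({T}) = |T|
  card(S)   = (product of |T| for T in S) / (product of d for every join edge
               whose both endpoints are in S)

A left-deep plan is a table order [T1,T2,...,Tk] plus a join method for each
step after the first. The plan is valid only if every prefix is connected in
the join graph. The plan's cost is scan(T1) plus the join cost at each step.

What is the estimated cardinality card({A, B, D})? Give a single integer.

Tables in S: A(100), B(300), D(50)
Edges inside S: A-D(d=50), A-B(d=100), D-B(d=2)
numerator = 100 * 300 * 50 = 1500000
denominator = 50 * 100 * 2 = 10000
card(S) = 1500000 / 10000 = 150

150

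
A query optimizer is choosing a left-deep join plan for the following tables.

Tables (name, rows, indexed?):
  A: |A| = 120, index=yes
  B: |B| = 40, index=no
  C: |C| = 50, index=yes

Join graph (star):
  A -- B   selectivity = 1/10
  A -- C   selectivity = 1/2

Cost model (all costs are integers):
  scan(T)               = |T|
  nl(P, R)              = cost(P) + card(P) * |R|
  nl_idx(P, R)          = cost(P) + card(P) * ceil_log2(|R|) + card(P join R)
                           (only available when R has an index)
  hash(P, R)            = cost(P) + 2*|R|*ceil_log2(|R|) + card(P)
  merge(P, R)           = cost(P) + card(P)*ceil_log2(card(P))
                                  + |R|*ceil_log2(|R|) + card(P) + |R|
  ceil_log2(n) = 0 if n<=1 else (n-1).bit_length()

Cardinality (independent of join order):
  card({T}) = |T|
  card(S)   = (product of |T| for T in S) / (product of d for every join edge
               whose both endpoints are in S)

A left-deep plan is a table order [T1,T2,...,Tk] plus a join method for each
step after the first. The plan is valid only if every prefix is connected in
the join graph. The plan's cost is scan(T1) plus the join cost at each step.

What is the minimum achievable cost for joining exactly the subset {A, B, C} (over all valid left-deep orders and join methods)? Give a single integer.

Selinger DP over subsets of {A,B,C}:
  {A}: scan cost=120, card=120
  {B}: scan cost=40, card=40
  {C}: scan cost=50, card=50
  {AB}: card=480; try (B,hash)→720, (A,nl_idx)→800, (A,merge)→1280, (B,merge)→1360, (A,hash)→1760, (A,nl)→4840 …(+1); best=720 via (B,hash)
  {AC}: card=3000; try (C,hash)→840, (A,merge)→1360, (C,merge)→1430, (A,hash)→1780, (A,nl_idx)→3400, (C,nl_idx)→3840 …(+2); best=840 via (C,hash)
  {ABC}: card=12000; try (C,hash)→1800, (B,hash)→4320, (C,merge)→5870, (C,nl_idx)→15600, (C,nl)→24720, (B,merge)→40120 …(+1); best=1800 via (C,hash)

1800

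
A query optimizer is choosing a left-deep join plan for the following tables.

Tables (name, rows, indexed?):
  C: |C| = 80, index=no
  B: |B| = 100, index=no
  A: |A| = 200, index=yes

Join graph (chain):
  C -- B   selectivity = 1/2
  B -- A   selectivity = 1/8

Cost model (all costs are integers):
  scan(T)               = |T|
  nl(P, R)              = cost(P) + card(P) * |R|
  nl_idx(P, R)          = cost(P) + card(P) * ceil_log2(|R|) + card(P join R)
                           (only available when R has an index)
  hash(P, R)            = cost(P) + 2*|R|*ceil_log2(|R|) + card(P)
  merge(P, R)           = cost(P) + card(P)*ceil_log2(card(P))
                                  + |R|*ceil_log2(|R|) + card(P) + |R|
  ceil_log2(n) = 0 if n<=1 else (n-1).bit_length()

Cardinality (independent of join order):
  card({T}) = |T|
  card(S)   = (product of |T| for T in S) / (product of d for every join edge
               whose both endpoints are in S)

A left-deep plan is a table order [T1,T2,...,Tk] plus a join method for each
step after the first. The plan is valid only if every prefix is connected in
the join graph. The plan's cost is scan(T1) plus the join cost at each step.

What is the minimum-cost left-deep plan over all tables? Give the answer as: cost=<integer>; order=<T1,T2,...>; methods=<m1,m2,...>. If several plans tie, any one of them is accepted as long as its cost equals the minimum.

cost=5420; order=A,B,C; methods=hash,hash

Selinger DP (subsets sized 1..n):
  {C}: scan cost=80, card=80
  {B}: scan cost=100, card=100
  {A}: scan cost=200, card=200
  {BC}: card=4000; try (C,hash)→1320, (B,merge)→1520, (C,merge)→1540, (B,hash)→1560, (B,nl)→8080, (C,nl)→8100; best=1320 via (C,hash)
  {AB}: card=2500; try (B,hash)→1800, (A,merge)→2700, (B,merge)→2800, (A,hash)→3400, (A,nl_idx)→3400, (A,nl)→20100 …(+1); best=1800 via (B,hash)
  {ABC}: card=100000; try (C,hash)→5420, (A,hash)→8520, (C,merge)→34940, (A,merge)→55120, (A,nl_idx)→133320, (C,nl)→201800 …(+1); best=5420 via (C,hash)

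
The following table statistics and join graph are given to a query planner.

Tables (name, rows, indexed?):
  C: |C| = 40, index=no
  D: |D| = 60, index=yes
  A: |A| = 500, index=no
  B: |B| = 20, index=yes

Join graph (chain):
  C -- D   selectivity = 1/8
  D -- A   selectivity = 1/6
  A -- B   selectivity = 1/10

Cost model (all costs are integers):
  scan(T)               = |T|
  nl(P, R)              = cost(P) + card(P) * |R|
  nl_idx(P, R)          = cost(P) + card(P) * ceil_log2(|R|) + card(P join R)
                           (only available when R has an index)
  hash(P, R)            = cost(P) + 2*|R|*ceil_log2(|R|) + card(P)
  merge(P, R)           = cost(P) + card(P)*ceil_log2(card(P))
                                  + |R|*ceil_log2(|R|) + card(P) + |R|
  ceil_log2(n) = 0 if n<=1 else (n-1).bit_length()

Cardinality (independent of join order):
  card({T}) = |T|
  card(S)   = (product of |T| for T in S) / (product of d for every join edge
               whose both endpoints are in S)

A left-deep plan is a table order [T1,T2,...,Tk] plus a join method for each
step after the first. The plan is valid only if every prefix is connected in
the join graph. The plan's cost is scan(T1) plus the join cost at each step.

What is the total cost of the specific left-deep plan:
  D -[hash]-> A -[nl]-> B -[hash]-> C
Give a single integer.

step 1: scan D: cost=60, card=60
step 2: join A via hash
    card(P join A) = 60*500/(6) = 5000
    cost = 60 + 2*500*9 + 60 = 9120
step 3: join B via nl
    card(P join B) = 5000*20/(10) = 10000
    cost = 9120 + 5000*20 = 109120
step 4: join C via hash
    card(P join C) = 10000*40/(8) = 50000
    cost = 109120 + 2*40*6 + 10000 = 119600

119600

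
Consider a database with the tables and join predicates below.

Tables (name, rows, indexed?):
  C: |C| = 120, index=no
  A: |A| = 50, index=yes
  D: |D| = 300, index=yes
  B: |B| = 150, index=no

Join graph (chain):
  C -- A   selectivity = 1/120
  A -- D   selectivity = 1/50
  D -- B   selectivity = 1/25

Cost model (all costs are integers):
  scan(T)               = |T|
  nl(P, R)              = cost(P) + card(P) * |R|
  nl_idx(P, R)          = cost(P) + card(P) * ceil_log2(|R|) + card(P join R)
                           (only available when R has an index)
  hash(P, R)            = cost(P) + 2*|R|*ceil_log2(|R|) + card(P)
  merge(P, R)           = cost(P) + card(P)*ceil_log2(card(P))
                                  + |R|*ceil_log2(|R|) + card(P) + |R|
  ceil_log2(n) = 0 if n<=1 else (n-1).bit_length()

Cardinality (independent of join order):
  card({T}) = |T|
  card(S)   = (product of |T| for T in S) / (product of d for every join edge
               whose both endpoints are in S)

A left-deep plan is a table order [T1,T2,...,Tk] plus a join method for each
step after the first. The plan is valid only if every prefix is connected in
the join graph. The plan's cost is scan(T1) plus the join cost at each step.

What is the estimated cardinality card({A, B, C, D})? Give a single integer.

Tables in S: A(50), B(150), C(120), D(300)
Edges inside S: C-A(d=120), A-D(d=50), D-B(d=25)
numerator = 50 * 150 * 120 * 300 = 270000000
denominator = 120 * 50 * 25 = 150000
card(S) = 270000000 / 150000 = 1800

1800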